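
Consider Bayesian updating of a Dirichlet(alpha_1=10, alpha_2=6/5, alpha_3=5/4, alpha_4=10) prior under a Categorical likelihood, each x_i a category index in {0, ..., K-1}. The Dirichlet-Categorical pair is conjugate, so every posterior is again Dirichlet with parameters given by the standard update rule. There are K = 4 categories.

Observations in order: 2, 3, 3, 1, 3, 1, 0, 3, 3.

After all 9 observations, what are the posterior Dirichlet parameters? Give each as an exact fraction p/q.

alpha_1=11, alpha_2=16/5, alpha_3=9/4, alpha_4=15

obs 1: x=2 → posterior Dirichlet(10, 6/5, 9/4, 10)
obs 2: x=3 → posterior Dirichlet(10, 6/5, 9/4, 11)
obs 3: x=3 → posterior Dirichlet(10, 6/5, 9/4, 12)
obs 4: x=1 → posterior Dirichlet(10, 11/5, 9/4, 12)
obs 5: x=3 → posterior Dirichlet(10, 11/5, 9/4, 13)
obs 6: x=1 → posterior Dirichlet(10, 16/5, 9/4, 13)
obs 7: x=0 → posterior Dirichlet(11, 16/5, 9/4, 13)
obs 8: x=3 → posterior Dirichlet(11, 16/5, 9/4, 14)
obs 9: x=3 → posterior Dirichlet(11, 16/5, 9/4, 15)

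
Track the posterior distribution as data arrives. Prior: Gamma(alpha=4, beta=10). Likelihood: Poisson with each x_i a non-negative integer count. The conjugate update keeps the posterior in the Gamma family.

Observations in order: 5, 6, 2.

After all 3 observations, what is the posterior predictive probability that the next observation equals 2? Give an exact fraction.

obs 1: x=5 → posterior Gamma(9, 11)
obs 2: x=6 → posterior Gamma(15, 12)
obs 3: x=2 → posterior Gamma(17, 13)

1323513635665344703749/5976303958948914397184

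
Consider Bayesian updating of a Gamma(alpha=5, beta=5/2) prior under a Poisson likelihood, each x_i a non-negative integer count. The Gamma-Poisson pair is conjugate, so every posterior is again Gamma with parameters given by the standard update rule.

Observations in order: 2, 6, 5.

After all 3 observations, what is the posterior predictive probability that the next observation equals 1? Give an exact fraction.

obs 1: x=2 → posterior Gamma(7, 7/2)
obs 2: x=6 → posterior Gamma(13, 9/2)
obs 3: x=5 → posterior Gamma(18, 11/2)

200157023285720333316/1461920290375446110677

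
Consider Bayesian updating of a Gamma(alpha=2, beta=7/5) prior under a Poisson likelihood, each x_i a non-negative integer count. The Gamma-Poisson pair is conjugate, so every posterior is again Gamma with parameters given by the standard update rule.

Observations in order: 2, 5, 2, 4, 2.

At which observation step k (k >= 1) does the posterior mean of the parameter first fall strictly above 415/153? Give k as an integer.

k = 4

obs 1: x=2 → posterior Gamma(4, 12/5)
obs 2: x=5 → posterior Gamma(9, 17/5)
obs 3: x=2 → posterior Gamma(11, 22/5)
obs 4: x=4 → posterior Gamma(15, 27/5)
obs 5: x=2 → posterior Gamma(17, 32/5)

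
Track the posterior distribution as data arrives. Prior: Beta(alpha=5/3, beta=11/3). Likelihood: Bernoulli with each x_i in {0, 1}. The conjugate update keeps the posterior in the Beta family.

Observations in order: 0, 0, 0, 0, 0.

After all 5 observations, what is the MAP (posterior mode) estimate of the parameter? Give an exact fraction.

2/25

obs 1: x=0 → posterior Beta(5/3, 14/3)
obs 2: x=0 → posterior Beta(5/3, 17/3)
obs 3: x=0 → posterior Beta(5/3, 20/3)
obs 4: x=0 → posterior Beta(5/3, 23/3)
obs 5: x=0 → posterior Beta(5/3, 26/3)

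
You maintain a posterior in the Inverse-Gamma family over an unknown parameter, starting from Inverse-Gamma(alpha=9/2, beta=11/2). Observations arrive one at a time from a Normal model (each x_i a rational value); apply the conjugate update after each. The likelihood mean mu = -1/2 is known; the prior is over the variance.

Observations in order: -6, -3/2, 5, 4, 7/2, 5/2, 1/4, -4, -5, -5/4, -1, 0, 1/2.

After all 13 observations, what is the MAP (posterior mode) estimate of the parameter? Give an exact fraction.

obs 1: x=-6 → posterior Inverse-Gamma(5, 165/8)
obs 2: x=-3/2 → posterior Inverse-Gamma(11/2, 169/8)
obs 3: x=5 → posterior Inverse-Gamma(6, 145/4)
obs 4: x=4 → posterior Inverse-Gamma(13/2, 371/8)
obs 5: x=7/2 → posterior Inverse-Gamma(7, 435/8)
obs 6: x=5/2 → posterior Inverse-Gamma(15/2, 471/8)
obs 7: x=1/4 → posterior Inverse-Gamma(8, 1893/32)
obs 8: x=-4 → posterior Inverse-Gamma(17/2, 2089/32)
obs 9: x=-5 → posterior Inverse-Gamma(9, 2413/32)
obs 10: x=-5/4 → posterior Inverse-Gamma(19/2, 1211/16)
obs 11: x=-1 → posterior Inverse-Gamma(10, 1213/16)
obs 12: x=0 → posterior Inverse-Gamma(21/2, 1215/16)
obs 13: x=1/2 → posterior Inverse-Gamma(11, 1223/16)

1223/192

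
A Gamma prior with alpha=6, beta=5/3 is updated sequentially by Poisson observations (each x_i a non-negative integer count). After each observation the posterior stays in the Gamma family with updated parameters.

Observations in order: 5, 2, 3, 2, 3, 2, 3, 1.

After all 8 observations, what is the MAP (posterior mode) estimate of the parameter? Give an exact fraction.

78/29

obs 1: x=5 → posterior Gamma(11, 8/3)
obs 2: x=2 → posterior Gamma(13, 11/3)
obs 3: x=3 → posterior Gamma(16, 14/3)
obs 4: x=2 → posterior Gamma(18, 17/3)
obs 5: x=3 → posterior Gamma(21, 20/3)
obs 6: x=2 → posterior Gamma(23, 23/3)
obs 7: x=3 → posterior Gamma(26, 26/3)
obs 8: x=1 → posterior Gamma(27, 29/3)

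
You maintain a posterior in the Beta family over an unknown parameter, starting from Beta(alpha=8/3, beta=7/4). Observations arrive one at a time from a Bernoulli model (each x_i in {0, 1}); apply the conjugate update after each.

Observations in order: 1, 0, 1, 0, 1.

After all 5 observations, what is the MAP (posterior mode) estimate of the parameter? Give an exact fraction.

56/89

obs 1: x=1 → posterior Beta(11/3, 7/4)
obs 2: x=0 → posterior Beta(11/3, 11/4)
obs 3: x=1 → posterior Beta(14/3, 11/4)
obs 4: x=0 → posterior Beta(14/3, 15/4)
obs 5: x=1 → posterior Beta(17/3, 15/4)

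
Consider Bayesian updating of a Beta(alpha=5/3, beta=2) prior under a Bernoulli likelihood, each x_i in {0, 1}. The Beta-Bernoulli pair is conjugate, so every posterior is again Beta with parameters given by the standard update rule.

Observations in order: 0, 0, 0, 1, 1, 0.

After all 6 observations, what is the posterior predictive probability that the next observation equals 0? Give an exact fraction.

18/29

obs 1: x=0 → posterior Beta(5/3, 3)
obs 2: x=0 → posterior Beta(5/3, 4)
obs 3: x=0 → posterior Beta(5/3, 5)
obs 4: x=1 → posterior Beta(8/3, 5)
obs 5: x=1 → posterior Beta(11/3, 5)
obs 6: x=0 → posterior Beta(11/3, 6)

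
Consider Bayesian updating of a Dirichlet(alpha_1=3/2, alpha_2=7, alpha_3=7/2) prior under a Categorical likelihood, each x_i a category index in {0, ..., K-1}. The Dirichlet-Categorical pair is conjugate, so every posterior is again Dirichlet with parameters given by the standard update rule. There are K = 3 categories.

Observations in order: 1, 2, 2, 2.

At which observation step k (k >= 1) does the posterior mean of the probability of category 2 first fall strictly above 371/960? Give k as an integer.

k = 4

obs 1: x=1 → posterior Dirichlet(3/2, 8, 7/2)
obs 2: x=2 → posterior Dirichlet(3/2, 8, 9/2)
obs 3: x=2 → posterior Dirichlet(3/2, 8, 11/2)
obs 4: x=2 → posterior Dirichlet(3/2, 8, 13/2)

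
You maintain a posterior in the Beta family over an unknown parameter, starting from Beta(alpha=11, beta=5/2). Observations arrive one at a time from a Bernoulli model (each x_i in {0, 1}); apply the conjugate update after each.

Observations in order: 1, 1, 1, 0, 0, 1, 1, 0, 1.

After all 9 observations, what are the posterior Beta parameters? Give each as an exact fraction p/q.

obs 1: x=1 → posterior Beta(12, 5/2)
obs 2: x=1 → posterior Beta(13, 5/2)
obs 3: x=1 → posterior Beta(14, 5/2)
obs 4: x=0 → posterior Beta(14, 7/2)
obs 5: x=0 → posterior Beta(14, 9/2)
obs 6: x=1 → posterior Beta(15, 9/2)
obs 7: x=1 → posterior Beta(16, 9/2)
obs 8: x=0 → posterior Beta(16, 11/2)
obs 9: x=1 → posterior Beta(17, 11/2)

alpha=17, beta=11/2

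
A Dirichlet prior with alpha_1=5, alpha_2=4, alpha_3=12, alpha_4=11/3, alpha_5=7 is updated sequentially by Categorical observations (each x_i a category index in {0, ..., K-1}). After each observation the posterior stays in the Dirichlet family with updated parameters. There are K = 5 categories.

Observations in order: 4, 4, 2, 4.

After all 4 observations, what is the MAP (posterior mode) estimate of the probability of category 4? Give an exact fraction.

obs 1: x=4 → posterior Dirichlet(5, 4, 12, 11/3, 8)
obs 2: x=4 → posterior Dirichlet(5, 4, 12, 11/3, 9)
obs 3: x=2 → posterior Dirichlet(5, 4, 13, 11/3, 9)
obs 4: x=4 → posterior Dirichlet(5, 4, 13, 11/3, 10)

27/92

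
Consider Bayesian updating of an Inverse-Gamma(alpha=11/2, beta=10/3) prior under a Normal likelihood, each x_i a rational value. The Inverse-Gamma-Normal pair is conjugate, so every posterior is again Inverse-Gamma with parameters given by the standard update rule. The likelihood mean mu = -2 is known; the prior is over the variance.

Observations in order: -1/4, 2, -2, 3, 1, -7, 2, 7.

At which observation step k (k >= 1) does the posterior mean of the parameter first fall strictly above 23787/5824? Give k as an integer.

obs 1: x=-1/4 → posterior Inverse-Gamma(6, 467/96)
obs 2: x=2 → posterior Inverse-Gamma(13/2, 1235/96)
obs 3: x=-2 → posterior Inverse-Gamma(7, 1235/96)
obs 4: x=3 → posterior Inverse-Gamma(15/2, 2435/96)
obs 5: x=1 → posterior Inverse-Gamma(8, 2867/96)
obs 6: x=-7 → posterior Inverse-Gamma(17/2, 4067/96)
obs 7: x=2 → posterior Inverse-Gamma(9, 4835/96)
obs 8: x=7 → posterior Inverse-Gamma(19/2, 8723/96)

k = 5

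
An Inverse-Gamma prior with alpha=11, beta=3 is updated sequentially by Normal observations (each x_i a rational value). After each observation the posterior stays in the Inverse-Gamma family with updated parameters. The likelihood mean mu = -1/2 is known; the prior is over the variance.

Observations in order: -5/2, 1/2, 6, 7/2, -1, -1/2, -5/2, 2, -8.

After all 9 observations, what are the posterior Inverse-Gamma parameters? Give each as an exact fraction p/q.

obs 1: x=-5/2 → posterior Inverse-Gamma(23/2, 5)
obs 2: x=1/2 → posterior Inverse-Gamma(12, 11/2)
obs 3: x=6 → posterior Inverse-Gamma(25/2, 213/8)
obs 4: x=7/2 → posterior Inverse-Gamma(13, 277/8)
obs 5: x=-1 → posterior Inverse-Gamma(27/2, 139/4)
obs 6: x=-1/2 → posterior Inverse-Gamma(14, 139/4)
obs 7: x=-5/2 → posterior Inverse-Gamma(29/2, 147/4)
obs 8: x=2 → posterior Inverse-Gamma(15, 319/8)
obs 9: x=-8 → posterior Inverse-Gamma(31/2, 68)

alpha=31/2, beta=68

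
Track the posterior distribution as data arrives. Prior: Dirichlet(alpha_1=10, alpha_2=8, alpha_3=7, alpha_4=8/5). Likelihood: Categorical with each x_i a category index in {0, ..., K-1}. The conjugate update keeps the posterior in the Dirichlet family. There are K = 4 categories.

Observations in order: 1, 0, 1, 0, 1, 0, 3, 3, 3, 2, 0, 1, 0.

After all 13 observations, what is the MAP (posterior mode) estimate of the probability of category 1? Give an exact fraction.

55/178

obs 1: x=1 → posterior Dirichlet(10, 9, 7, 8/5)
obs 2: x=0 → posterior Dirichlet(11, 9, 7, 8/5)
obs 3: x=1 → posterior Dirichlet(11, 10, 7, 8/5)
obs 4: x=0 → posterior Dirichlet(12, 10, 7, 8/5)
obs 5: x=1 → posterior Dirichlet(12, 11, 7, 8/5)
obs 6: x=0 → posterior Dirichlet(13, 11, 7, 8/5)
obs 7: x=3 → posterior Dirichlet(13, 11, 7, 13/5)
obs 8: x=3 → posterior Dirichlet(13, 11, 7, 18/5)
obs 9: x=3 → posterior Dirichlet(13, 11, 7, 23/5)
obs 10: x=2 → posterior Dirichlet(13, 11, 8, 23/5)
obs 11: x=0 → posterior Dirichlet(14, 11, 8, 23/5)
obs 12: x=1 → posterior Dirichlet(14, 12, 8, 23/5)
obs 13: x=0 → posterior Dirichlet(15, 12, 8, 23/5)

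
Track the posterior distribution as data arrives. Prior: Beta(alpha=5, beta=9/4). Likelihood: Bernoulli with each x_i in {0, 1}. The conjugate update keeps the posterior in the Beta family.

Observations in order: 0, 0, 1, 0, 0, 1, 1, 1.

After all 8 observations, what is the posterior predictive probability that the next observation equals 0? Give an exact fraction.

obs 1: x=0 → posterior Beta(5, 13/4)
obs 2: x=0 → posterior Beta(5, 17/4)
obs 3: x=1 → posterior Beta(6, 17/4)
obs 4: x=0 → posterior Beta(6, 21/4)
obs 5: x=0 → posterior Beta(6, 25/4)
obs 6: x=1 → posterior Beta(7, 25/4)
obs 7: x=1 → posterior Beta(8, 25/4)
obs 8: x=1 → posterior Beta(9, 25/4)

25/61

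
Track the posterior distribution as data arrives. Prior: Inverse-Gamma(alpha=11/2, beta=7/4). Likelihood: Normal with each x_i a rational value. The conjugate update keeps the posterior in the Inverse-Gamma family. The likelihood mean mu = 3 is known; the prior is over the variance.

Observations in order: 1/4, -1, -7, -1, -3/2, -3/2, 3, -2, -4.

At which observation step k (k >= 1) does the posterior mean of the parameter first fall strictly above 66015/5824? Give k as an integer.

obs 1: x=1/4 → posterior Inverse-Gamma(6, 177/32)
obs 2: x=-1 → posterior Inverse-Gamma(13/2, 433/32)
obs 3: x=-7 → posterior Inverse-Gamma(7, 2033/32)
obs 4: x=-1 → posterior Inverse-Gamma(15/2, 2289/32)
obs 5: x=-3/2 → posterior Inverse-Gamma(8, 2613/32)
obs 6: x=-3/2 → posterior Inverse-Gamma(17/2, 2937/32)
obs 7: x=3 → posterior Inverse-Gamma(9, 2937/32)
obs 8: x=-2 → posterior Inverse-Gamma(19/2, 3337/32)
obs 9: x=-4 → posterior Inverse-Gamma(10, 4121/32)

k = 5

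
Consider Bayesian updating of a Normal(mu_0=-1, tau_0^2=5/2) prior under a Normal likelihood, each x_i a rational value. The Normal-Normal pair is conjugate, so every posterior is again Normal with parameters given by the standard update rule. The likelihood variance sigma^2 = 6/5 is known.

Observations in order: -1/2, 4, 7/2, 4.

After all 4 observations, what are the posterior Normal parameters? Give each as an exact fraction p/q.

obs 1: x=-1/2 → posterior Normal(-49/74, 30/37)
obs 2: x=4 → posterior Normal(151/124, 15/31)
obs 3: x=7/2 → posterior Normal(163/87, 10/29)
obs 4: x=4 → posterior Normal(263/112, 15/56)

mu_0=263/112, tau_0^2=15/56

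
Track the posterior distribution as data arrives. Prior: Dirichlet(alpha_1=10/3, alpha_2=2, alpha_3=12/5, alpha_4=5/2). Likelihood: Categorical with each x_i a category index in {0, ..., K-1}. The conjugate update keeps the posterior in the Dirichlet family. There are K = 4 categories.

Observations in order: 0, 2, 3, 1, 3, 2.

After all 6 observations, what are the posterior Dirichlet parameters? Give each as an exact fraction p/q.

obs 1: x=0 → posterior Dirichlet(13/3, 2, 12/5, 5/2)
obs 2: x=2 → posterior Dirichlet(13/3, 2, 17/5, 5/2)
obs 3: x=3 → posterior Dirichlet(13/3, 2, 17/5, 7/2)
obs 4: x=1 → posterior Dirichlet(13/3, 3, 17/5, 7/2)
obs 5: x=3 → posterior Dirichlet(13/3, 3, 17/5, 9/2)
obs 6: x=2 → posterior Dirichlet(13/3, 3, 22/5, 9/2)

alpha_1=13/3, alpha_2=3, alpha_3=22/5, alpha_4=9/2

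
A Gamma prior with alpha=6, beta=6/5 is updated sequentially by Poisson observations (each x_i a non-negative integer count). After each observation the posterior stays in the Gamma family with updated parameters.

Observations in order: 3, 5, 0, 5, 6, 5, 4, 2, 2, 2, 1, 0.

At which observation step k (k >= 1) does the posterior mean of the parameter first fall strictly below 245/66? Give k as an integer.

obs 1: x=3 → posterior Gamma(9, 11/5)
obs 2: x=5 → posterior Gamma(14, 16/5)
obs 3: x=0 → posterior Gamma(14, 21/5)
obs 4: x=5 → posterior Gamma(19, 26/5)
obs 5: x=6 → posterior Gamma(25, 31/5)
obs 6: x=5 → posterior Gamma(30, 36/5)
obs 7: x=4 → posterior Gamma(34, 41/5)
obs 8: x=2 → posterior Gamma(36, 46/5)
obs 9: x=2 → posterior Gamma(38, 51/5)
obs 10: x=2 → posterior Gamma(40, 56/5)
obs 11: x=1 → posterior Gamma(41, 61/5)
obs 12: x=0 → posterior Gamma(41, 66/5)

k = 3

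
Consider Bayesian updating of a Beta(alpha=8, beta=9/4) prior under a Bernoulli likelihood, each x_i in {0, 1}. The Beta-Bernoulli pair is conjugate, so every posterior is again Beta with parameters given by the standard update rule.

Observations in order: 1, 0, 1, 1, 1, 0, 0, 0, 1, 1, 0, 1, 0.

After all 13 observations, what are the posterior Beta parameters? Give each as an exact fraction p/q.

alpha=15, beta=33/4

obs 1: x=1 → posterior Beta(9, 9/4)
obs 2: x=0 → posterior Beta(9, 13/4)
obs 3: x=1 → posterior Beta(10, 13/4)
obs 4: x=1 → posterior Beta(11, 13/4)
obs 5: x=1 → posterior Beta(12, 13/4)
obs 6: x=0 → posterior Beta(12, 17/4)
obs 7: x=0 → posterior Beta(12, 21/4)
obs 8: x=0 → posterior Beta(12, 25/4)
obs 9: x=1 → posterior Beta(13, 25/4)
obs 10: x=1 → posterior Beta(14, 25/4)
obs 11: x=0 → posterior Beta(14, 29/4)
obs 12: x=1 → posterior Beta(15, 29/4)
obs 13: x=0 → posterior Beta(15, 33/4)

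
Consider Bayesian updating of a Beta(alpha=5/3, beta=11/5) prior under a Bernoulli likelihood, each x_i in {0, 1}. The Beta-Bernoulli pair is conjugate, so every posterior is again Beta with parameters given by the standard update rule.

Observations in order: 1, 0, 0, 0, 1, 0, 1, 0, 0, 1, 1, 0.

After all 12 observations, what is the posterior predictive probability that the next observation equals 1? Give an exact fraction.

obs 1: x=1 → posterior Beta(8/3, 11/5)
obs 2: x=0 → posterior Beta(8/3, 16/5)
obs 3: x=0 → posterior Beta(8/3, 21/5)
obs 4: x=0 → posterior Beta(8/3, 26/5)
obs 5: x=1 → posterior Beta(11/3, 26/5)
obs 6: x=0 → posterior Beta(11/3, 31/5)
obs 7: x=1 → posterior Beta(14/3, 31/5)
obs 8: x=0 → posterior Beta(14/3, 36/5)
obs 9: x=0 → posterior Beta(14/3, 41/5)
obs 10: x=1 → posterior Beta(17/3, 41/5)
obs 11: x=1 → posterior Beta(20/3, 41/5)
obs 12: x=0 → posterior Beta(20/3, 46/5)

50/119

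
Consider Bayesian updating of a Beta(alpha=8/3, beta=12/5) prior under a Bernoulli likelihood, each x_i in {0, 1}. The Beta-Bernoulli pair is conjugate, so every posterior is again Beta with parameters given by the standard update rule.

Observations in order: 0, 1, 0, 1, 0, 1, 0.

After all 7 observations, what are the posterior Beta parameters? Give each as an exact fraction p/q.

alpha=17/3, beta=32/5

obs 1: x=0 → posterior Beta(8/3, 17/5)
obs 2: x=1 → posterior Beta(11/3, 17/5)
obs 3: x=0 → posterior Beta(11/3, 22/5)
obs 4: x=1 → posterior Beta(14/3, 22/5)
obs 5: x=0 → posterior Beta(14/3, 27/5)
obs 6: x=1 → posterior Beta(17/3, 27/5)
obs 7: x=0 → posterior Beta(17/3, 32/5)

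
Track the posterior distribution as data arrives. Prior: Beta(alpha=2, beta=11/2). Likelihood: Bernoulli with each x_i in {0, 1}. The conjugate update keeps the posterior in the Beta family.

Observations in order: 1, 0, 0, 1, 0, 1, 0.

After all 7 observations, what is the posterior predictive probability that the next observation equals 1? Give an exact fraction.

obs 1: x=1 → posterior Beta(3, 11/2)
obs 2: x=0 → posterior Beta(3, 13/2)
obs 3: x=0 → posterior Beta(3, 15/2)
obs 4: x=1 → posterior Beta(4, 15/2)
obs 5: x=0 → posterior Beta(4, 17/2)
obs 6: x=1 → posterior Beta(5, 17/2)
obs 7: x=0 → posterior Beta(5, 19/2)

10/29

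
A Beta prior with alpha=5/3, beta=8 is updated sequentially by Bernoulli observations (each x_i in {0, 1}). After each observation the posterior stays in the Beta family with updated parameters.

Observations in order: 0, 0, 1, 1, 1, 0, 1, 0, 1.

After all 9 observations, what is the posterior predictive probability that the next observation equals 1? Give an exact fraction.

obs 1: x=0 → posterior Beta(5/3, 9)
obs 2: x=0 → posterior Beta(5/3, 10)
obs 3: x=1 → posterior Beta(8/3, 10)
obs 4: x=1 → posterior Beta(11/3, 10)
obs 5: x=1 → posterior Beta(14/3, 10)
obs 6: x=0 → posterior Beta(14/3, 11)
obs 7: x=1 → posterior Beta(17/3, 11)
obs 8: x=0 → posterior Beta(17/3, 12)
obs 9: x=1 → posterior Beta(20/3, 12)

5/14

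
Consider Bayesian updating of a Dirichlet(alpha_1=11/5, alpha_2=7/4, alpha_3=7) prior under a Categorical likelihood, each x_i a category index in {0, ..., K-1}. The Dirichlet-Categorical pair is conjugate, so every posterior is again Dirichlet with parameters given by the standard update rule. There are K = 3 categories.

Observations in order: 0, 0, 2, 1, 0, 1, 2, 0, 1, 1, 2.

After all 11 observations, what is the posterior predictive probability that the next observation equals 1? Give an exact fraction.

115/439

obs 1: x=0 → posterior Dirichlet(16/5, 7/4, 7)
obs 2: x=0 → posterior Dirichlet(21/5, 7/4, 7)
obs 3: x=2 → posterior Dirichlet(21/5, 7/4, 8)
obs 4: x=1 → posterior Dirichlet(21/5, 11/4, 8)
obs 5: x=0 → posterior Dirichlet(26/5, 11/4, 8)
obs 6: x=1 → posterior Dirichlet(26/5, 15/4, 8)
obs 7: x=2 → posterior Dirichlet(26/5, 15/4, 9)
obs 8: x=0 → posterior Dirichlet(31/5, 15/4, 9)
obs 9: x=1 → posterior Dirichlet(31/5, 19/4, 9)
obs 10: x=1 → posterior Dirichlet(31/5, 23/4, 9)
obs 11: x=2 → posterior Dirichlet(31/5, 23/4, 10)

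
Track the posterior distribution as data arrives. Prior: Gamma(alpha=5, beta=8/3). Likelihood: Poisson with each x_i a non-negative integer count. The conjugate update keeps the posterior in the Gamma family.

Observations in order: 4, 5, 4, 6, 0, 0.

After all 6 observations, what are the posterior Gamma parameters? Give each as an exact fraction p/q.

obs 1: x=4 → posterior Gamma(9, 11/3)
obs 2: x=5 → posterior Gamma(14, 14/3)
obs 3: x=4 → posterior Gamma(18, 17/3)
obs 4: x=6 → posterior Gamma(24, 20/3)
obs 5: x=0 → posterior Gamma(24, 23/3)
obs 6: x=0 → posterior Gamma(24, 26/3)

alpha=24, beta=26/3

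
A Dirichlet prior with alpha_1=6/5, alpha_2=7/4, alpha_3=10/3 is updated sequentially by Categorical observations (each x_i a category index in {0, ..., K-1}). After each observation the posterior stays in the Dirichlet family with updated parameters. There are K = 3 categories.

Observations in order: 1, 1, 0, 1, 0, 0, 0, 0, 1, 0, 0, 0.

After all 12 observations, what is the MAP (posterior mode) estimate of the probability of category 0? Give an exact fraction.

obs 1: x=1 → posterior Dirichlet(6/5, 11/4, 10/3)
obs 2: x=1 → posterior Dirichlet(6/5, 15/4, 10/3)
obs 3: x=0 → posterior Dirichlet(11/5, 15/4, 10/3)
obs 4: x=1 → posterior Dirichlet(11/5, 19/4, 10/3)
obs 5: x=0 → posterior Dirichlet(16/5, 19/4, 10/3)
obs 6: x=0 → posterior Dirichlet(21/5, 19/4, 10/3)
obs 7: x=0 → posterior Dirichlet(26/5, 19/4, 10/3)
obs 8: x=0 → posterior Dirichlet(31/5, 19/4, 10/3)
obs 9: x=1 → posterior Dirichlet(31/5, 23/4, 10/3)
obs 10: x=0 → posterior Dirichlet(36/5, 23/4, 10/3)
obs 11: x=0 → posterior Dirichlet(41/5, 23/4, 10/3)
obs 12: x=0 → posterior Dirichlet(46/5, 23/4, 10/3)

492/917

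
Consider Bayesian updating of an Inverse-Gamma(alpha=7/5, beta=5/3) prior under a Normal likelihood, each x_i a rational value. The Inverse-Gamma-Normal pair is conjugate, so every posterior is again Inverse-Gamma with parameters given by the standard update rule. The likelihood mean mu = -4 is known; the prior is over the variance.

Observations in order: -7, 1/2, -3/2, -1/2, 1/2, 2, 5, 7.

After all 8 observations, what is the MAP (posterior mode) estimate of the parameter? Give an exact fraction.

145/6

obs 1: x=-7 → posterior Inverse-Gamma(19/10, 37/6)
obs 2: x=1/2 → posterior Inverse-Gamma(12/5, 391/24)
obs 3: x=-3/2 → posterior Inverse-Gamma(29/10, 233/12)
obs 4: x=-1/2 → posterior Inverse-Gamma(17/5, 613/24)
obs 5: x=1/2 → posterior Inverse-Gamma(39/10, 107/3)
obs 6: x=2 → posterior Inverse-Gamma(22/5, 161/3)
obs 7: x=5 → posterior Inverse-Gamma(49/10, 565/6)
obs 8: x=7 → posterior Inverse-Gamma(27/5, 464/3)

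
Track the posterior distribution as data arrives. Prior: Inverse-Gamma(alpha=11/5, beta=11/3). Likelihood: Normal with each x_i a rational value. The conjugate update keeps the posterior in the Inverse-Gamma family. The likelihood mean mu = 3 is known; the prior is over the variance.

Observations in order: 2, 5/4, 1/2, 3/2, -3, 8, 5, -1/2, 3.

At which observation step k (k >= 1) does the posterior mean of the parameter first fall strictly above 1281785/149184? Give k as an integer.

obs 1: x=2 → posterior Inverse-Gamma(27/10, 25/6)
obs 2: x=5/4 → posterior Inverse-Gamma(16/5, 547/96)
obs 3: x=1/2 → posterior Inverse-Gamma(37/10, 847/96)
obs 4: x=3/2 → posterior Inverse-Gamma(21/5, 955/96)
obs 5: x=-3 → posterior Inverse-Gamma(47/10, 2683/96)
obs 6: x=8 → posterior Inverse-Gamma(26/5, 3883/96)
obs 7: x=5 → posterior Inverse-Gamma(57/10, 4075/96)
obs 8: x=-1/2 → posterior Inverse-Gamma(31/5, 4663/96)
obs 9: x=3 → posterior Inverse-Gamma(67/10, 4663/96)

k = 6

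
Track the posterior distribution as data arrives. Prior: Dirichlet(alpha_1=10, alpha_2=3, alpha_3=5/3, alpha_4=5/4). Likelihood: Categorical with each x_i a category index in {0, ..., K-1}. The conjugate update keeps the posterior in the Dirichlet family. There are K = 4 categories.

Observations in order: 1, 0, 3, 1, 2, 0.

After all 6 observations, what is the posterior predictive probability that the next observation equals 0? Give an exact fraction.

obs 1: x=1 → posterior Dirichlet(10, 4, 5/3, 5/4)
obs 2: x=0 → posterior Dirichlet(11, 4, 5/3, 5/4)
obs 3: x=3 → posterior Dirichlet(11, 4, 5/3, 9/4)
obs 4: x=1 → posterior Dirichlet(11, 5, 5/3, 9/4)
obs 5: x=2 → posterior Dirichlet(11, 5, 8/3, 9/4)
obs 6: x=0 → posterior Dirichlet(12, 5, 8/3, 9/4)

144/263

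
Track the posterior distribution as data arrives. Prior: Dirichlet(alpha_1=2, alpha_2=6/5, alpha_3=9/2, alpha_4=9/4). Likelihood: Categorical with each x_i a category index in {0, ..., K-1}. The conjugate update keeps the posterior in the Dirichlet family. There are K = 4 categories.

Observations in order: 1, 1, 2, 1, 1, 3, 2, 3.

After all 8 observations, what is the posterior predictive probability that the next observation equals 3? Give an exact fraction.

85/359

obs 1: x=1 → posterior Dirichlet(2, 11/5, 9/2, 9/4)
obs 2: x=1 → posterior Dirichlet(2, 16/5, 9/2, 9/4)
obs 3: x=2 → posterior Dirichlet(2, 16/5, 11/2, 9/4)
obs 4: x=1 → posterior Dirichlet(2, 21/5, 11/2, 9/4)
obs 5: x=1 → posterior Dirichlet(2, 26/5, 11/2, 9/4)
obs 6: x=3 → posterior Dirichlet(2, 26/5, 11/2, 13/4)
obs 7: x=2 → posterior Dirichlet(2, 26/5, 13/2, 13/4)
obs 8: x=3 → posterior Dirichlet(2, 26/5, 13/2, 17/4)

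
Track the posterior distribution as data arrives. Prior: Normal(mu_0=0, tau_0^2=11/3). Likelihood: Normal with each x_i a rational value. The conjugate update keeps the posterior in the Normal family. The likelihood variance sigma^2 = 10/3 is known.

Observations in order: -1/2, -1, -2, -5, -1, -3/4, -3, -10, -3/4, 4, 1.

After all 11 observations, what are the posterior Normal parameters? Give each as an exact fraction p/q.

mu_0=-209/131, tau_0^2=110/393

obs 1: x=-1/2 → posterior Normal(-11/42, 110/63)
obs 2: x=-1 → posterior Normal(-33/64, 55/48)
obs 3: x=-2 → posterior Normal(-77/86, 110/129)
obs 4: x=-5 → posterior Normal(-187/108, 55/81)
obs 5: x=-1 → posterior Normal(-209/130, 22/39)
obs 6: x=-3/4 → posterior Normal(-451/304, 55/114)
obs 7: x=-3 → posterior Normal(-583/348, 110/261)
obs 8: x=-10 → posterior Normal(-1023/392, 55/147)
obs 9: x=-3/4 → posterior Normal(-264/109, 110/327)
obs 10: x=4 → posterior Normal(-11/6, 11/36)
obs 11: x=1 → posterior Normal(-209/131, 110/393)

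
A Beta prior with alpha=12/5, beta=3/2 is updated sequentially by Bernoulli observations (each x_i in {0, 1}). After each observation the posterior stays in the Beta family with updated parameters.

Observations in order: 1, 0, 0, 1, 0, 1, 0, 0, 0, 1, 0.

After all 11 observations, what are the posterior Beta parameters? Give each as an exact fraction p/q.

alpha=32/5, beta=17/2

obs 1: x=1 → posterior Beta(17/5, 3/2)
obs 2: x=0 → posterior Beta(17/5, 5/2)
obs 3: x=0 → posterior Beta(17/5, 7/2)
obs 4: x=1 → posterior Beta(22/5, 7/2)
obs 5: x=0 → posterior Beta(22/5, 9/2)
obs 6: x=1 → posterior Beta(27/5, 9/2)
obs 7: x=0 → posterior Beta(27/5, 11/2)
obs 8: x=0 → posterior Beta(27/5, 13/2)
obs 9: x=0 → posterior Beta(27/5, 15/2)
obs 10: x=1 → posterior Beta(32/5, 15/2)
obs 11: x=0 → posterior Beta(32/5, 17/2)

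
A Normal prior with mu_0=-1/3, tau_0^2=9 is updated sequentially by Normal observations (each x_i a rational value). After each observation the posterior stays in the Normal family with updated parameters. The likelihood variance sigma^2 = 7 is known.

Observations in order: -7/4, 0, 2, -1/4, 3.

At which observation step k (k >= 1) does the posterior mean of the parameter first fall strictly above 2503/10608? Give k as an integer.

obs 1: x=-7/4 → posterior Normal(-217/192, 63/16)
obs 2: x=0 → posterior Normal(-217/300, 63/25)
obs 3: x=2 → posterior Normal(-1/408, 63/34)
obs 4: x=-1/4 → posterior Normal(-7/129, 63/43)
obs 5: x=3 → posterior Normal(37/78, 63/52)

k = 5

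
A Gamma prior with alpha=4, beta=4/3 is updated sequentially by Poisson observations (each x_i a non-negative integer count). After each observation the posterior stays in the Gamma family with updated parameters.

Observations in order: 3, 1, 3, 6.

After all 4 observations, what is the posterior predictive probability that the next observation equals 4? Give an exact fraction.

obs 1: x=3 → posterior Gamma(7, 7/3)
obs 2: x=1 → posterior Gamma(8, 10/3)
obs 3: x=3 → posterior Gamma(11, 13/3)
obs 4: x=6 → posterior Gamma(17, 16/3)

6096279981479532618055680/37589973457545958193355601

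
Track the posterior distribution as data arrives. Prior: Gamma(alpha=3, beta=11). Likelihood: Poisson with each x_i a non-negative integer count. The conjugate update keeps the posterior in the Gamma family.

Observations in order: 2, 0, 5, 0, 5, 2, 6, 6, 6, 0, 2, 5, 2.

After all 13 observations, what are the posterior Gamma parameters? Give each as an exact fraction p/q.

alpha=44, beta=24

obs 1: x=2 → posterior Gamma(5, 12)
obs 2: x=0 → posterior Gamma(5, 13)
obs 3: x=5 → posterior Gamma(10, 14)
obs 4: x=0 → posterior Gamma(10, 15)
obs 5: x=5 → posterior Gamma(15, 16)
obs 6: x=2 → posterior Gamma(17, 17)
obs 7: x=6 → posterior Gamma(23, 18)
obs 8: x=6 → posterior Gamma(29, 19)
obs 9: x=6 → posterior Gamma(35, 20)
obs 10: x=0 → posterior Gamma(35, 21)
obs 11: x=2 → posterior Gamma(37, 22)
obs 12: x=5 → posterior Gamma(42, 23)
obs 13: x=2 → posterior Gamma(44, 24)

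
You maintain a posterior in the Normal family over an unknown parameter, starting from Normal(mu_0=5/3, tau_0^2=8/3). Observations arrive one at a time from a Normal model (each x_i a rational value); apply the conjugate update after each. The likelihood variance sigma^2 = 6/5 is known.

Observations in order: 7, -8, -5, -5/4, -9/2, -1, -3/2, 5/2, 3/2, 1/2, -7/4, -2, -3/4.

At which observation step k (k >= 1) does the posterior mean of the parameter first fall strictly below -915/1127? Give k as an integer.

obs 1: x=7 → posterior Normal(155/29, 24/29)
obs 2: x=-8 → posterior Normal(-5/49, 24/49)
obs 3: x=-5 → posterior Normal(-35/23, 8/23)
obs 4: x=-5/4 → posterior Normal(-130/89, 24/89)
obs 5: x=-9/2 → posterior Normal(-220/109, 24/109)
obs 6: x=-1 → posterior Normal(-80/43, 8/43)
obs 7: x=-3/2 → posterior Normal(-270/149, 24/149)
obs 8: x=5/2 → posterior Normal(-220/169, 24/169)
obs 9: x=3/2 → posterior Normal(-190/189, 8/63)
obs 10: x=1/2 → posterior Normal(-180/209, 24/209)
obs 11: x=-7/4 → posterior Normal(-215/229, 24/229)
obs 12: x=-2 → posterior Normal(-85/83, 8/83)
obs 13: x=-3/4 → posterior Normal(-270/269, 24/269)

k = 3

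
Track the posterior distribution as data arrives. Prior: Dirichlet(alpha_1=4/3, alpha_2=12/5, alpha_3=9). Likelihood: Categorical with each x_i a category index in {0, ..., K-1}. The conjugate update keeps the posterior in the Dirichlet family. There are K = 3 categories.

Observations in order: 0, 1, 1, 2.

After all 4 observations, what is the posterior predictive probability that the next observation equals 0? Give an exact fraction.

35/251

obs 1: x=0 → posterior Dirichlet(7/3, 12/5, 9)
obs 2: x=1 → posterior Dirichlet(7/3, 17/5, 9)
obs 3: x=1 → posterior Dirichlet(7/3, 22/5, 9)
obs 4: x=2 → posterior Dirichlet(7/3, 22/5, 10)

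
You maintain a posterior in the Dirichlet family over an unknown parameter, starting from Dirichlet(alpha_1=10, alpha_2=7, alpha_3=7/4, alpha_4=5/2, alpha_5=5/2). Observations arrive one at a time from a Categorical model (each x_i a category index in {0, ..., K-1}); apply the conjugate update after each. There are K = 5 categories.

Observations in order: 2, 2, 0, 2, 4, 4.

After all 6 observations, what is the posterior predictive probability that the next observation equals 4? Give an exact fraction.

18/119

obs 1: x=2 → posterior Dirichlet(10, 7, 11/4, 5/2, 5/2)
obs 2: x=2 → posterior Dirichlet(10, 7, 15/4, 5/2, 5/2)
obs 3: x=0 → posterior Dirichlet(11, 7, 15/4, 5/2, 5/2)
obs 4: x=2 → posterior Dirichlet(11, 7, 19/4, 5/2, 5/2)
obs 5: x=4 → posterior Dirichlet(11, 7, 19/4, 5/2, 7/2)
obs 6: x=4 → posterior Dirichlet(11, 7, 19/4, 5/2, 9/2)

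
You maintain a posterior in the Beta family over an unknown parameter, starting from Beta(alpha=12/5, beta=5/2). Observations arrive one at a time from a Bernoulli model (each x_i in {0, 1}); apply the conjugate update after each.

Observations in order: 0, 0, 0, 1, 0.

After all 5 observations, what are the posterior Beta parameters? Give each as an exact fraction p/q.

obs 1: x=0 → posterior Beta(12/5, 7/2)
obs 2: x=0 → posterior Beta(12/5, 9/2)
obs 3: x=0 → posterior Beta(12/5, 11/2)
obs 4: x=1 → posterior Beta(17/5, 11/2)
obs 5: x=0 → posterior Beta(17/5, 13/2)

alpha=17/5, beta=13/2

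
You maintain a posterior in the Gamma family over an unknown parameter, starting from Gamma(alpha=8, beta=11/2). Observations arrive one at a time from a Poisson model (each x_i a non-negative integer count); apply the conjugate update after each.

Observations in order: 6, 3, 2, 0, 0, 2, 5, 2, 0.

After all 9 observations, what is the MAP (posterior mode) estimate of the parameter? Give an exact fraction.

obs 1: x=6 → posterior Gamma(14, 13/2)
obs 2: x=3 → posterior Gamma(17, 15/2)
obs 3: x=2 → posterior Gamma(19, 17/2)
obs 4: x=0 → posterior Gamma(19, 19/2)
obs 5: x=0 → posterior Gamma(19, 21/2)
obs 6: x=2 → posterior Gamma(21, 23/2)
obs 7: x=5 → posterior Gamma(26, 25/2)
obs 8: x=2 → posterior Gamma(28, 27/2)
obs 9: x=0 → posterior Gamma(28, 29/2)

54/29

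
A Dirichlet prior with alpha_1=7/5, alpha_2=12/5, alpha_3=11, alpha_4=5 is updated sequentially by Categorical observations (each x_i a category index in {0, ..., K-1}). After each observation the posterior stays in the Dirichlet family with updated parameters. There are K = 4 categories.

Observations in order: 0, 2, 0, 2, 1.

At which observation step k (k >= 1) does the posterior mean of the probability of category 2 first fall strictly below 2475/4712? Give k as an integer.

obs 1: x=0 → posterior Dirichlet(12/5, 12/5, 11, 5)
obs 2: x=2 → posterior Dirichlet(12/5, 12/5, 12, 5)
obs 3: x=0 → posterior Dirichlet(17/5, 12/5, 12, 5)
obs 4: x=2 → posterior Dirichlet(17/5, 12/5, 13, 5)
obs 5: x=1 → posterior Dirichlet(17/5, 17/5, 13, 5)

k = 5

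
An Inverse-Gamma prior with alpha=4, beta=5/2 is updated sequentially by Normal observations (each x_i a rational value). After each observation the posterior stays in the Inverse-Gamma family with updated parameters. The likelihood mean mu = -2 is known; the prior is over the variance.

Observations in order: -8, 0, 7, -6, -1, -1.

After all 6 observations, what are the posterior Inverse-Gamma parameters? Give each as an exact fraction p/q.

alpha=7, beta=72

obs 1: x=-8 → posterior Inverse-Gamma(9/2, 41/2)
obs 2: x=0 → posterior Inverse-Gamma(5, 45/2)
obs 3: x=7 → posterior Inverse-Gamma(11/2, 63)
obs 4: x=-6 → posterior Inverse-Gamma(6, 71)
obs 5: x=-1 → posterior Inverse-Gamma(13/2, 143/2)
obs 6: x=-1 → posterior Inverse-Gamma(7, 72)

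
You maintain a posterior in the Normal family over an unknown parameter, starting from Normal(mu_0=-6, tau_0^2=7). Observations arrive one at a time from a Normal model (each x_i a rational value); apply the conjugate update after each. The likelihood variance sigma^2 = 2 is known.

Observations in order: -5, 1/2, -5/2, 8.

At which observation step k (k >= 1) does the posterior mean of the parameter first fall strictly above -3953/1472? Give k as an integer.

k = 3

obs 1: x=-5 → posterior Normal(-47/9, 14/9)
obs 2: x=1/2 → posterior Normal(-87/32, 7/8)
obs 3: x=-5/2 → posterior Normal(-61/23, 14/23)
obs 4: x=8 → posterior Normal(-1/6, 7/15)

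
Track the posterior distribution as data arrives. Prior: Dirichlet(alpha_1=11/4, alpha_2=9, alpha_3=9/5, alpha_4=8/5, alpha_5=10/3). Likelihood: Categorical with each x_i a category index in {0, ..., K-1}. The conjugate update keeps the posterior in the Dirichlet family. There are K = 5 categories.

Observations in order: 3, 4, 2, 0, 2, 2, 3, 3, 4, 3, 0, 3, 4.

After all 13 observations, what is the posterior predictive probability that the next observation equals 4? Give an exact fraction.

380/1889

obs 1: x=3 → posterior Dirichlet(11/4, 9, 9/5, 13/5, 10/3)
obs 2: x=4 → posterior Dirichlet(11/4, 9, 9/5, 13/5, 13/3)
obs 3: x=2 → posterior Dirichlet(11/4, 9, 14/5, 13/5, 13/3)
obs 4: x=0 → posterior Dirichlet(15/4, 9, 14/5, 13/5, 13/3)
obs 5: x=2 → posterior Dirichlet(15/4, 9, 19/5, 13/5, 13/3)
obs 6: x=2 → posterior Dirichlet(15/4, 9, 24/5, 13/5, 13/3)
obs 7: x=3 → posterior Dirichlet(15/4, 9, 24/5, 18/5, 13/3)
obs 8: x=3 → posterior Dirichlet(15/4, 9, 24/5, 23/5, 13/3)
obs 9: x=4 → posterior Dirichlet(15/4, 9, 24/5, 23/5, 16/3)
obs 10: x=3 → posterior Dirichlet(15/4, 9, 24/5, 28/5, 16/3)
obs 11: x=0 → posterior Dirichlet(19/4, 9, 24/5, 28/5, 16/3)
obs 12: x=3 → posterior Dirichlet(19/4, 9, 24/5, 33/5, 16/3)
obs 13: x=4 → posterior Dirichlet(19/4, 9, 24/5, 33/5, 19/3)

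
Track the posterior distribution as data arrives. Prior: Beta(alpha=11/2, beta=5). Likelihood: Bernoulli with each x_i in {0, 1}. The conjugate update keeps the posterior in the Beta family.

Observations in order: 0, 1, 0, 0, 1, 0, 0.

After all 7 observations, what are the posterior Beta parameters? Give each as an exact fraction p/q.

alpha=15/2, beta=10

obs 1: x=0 → posterior Beta(11/2, 6)
obs 2: x=1 → posterior Beta(13/2, 6)
obs 3: x=0 → posterior Beta(13/2, 7)
obs 4: x=0 → posterior Beta(13/2, 8)
obs 5: x=1 → posterior Beta(15/2, 8)
obs 6: x=0 → posterior Beta(15/2, 9)
obs 7: x=0 → posterior Beta(15/2, 10)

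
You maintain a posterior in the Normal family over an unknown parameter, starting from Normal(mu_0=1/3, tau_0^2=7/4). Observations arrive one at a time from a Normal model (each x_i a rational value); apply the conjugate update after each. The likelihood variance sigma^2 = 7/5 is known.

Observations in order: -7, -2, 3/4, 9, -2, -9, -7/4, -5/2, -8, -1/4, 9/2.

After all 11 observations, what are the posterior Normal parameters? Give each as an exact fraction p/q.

obs 1: x=-7 → posterior Normal(-101/27, 7/9)
obs 2: x=-2 → posterior Normal(-131/42, 1/2)
obs 3: x=3/4 → posterior Normal(-479/228, 7/19)
obs 4: x=9 → posterior Normal(61/288, 7/24)
obs 5: x=-2 → posterior Normal(-59/348, 7/29)
obs 6: x=-9 → posterior Normal(-599/408, 7/34)
obs 7: x=-7/4 → posterior Normal(-176/117, 7/39)
obs 8: x=-5/2 → posterior Normal(-427/264, 7/44)
obs 9: x=-8 → posterior Normal(-667/294, 1/7)
obs 10: x=-1/4 → posterior Normal(-1349/648, 7/54)
obs 11: x=9/2 → posterior Normal(-1079/708, 7/59)

mu_0=-1079/708, tau_0^2=7/59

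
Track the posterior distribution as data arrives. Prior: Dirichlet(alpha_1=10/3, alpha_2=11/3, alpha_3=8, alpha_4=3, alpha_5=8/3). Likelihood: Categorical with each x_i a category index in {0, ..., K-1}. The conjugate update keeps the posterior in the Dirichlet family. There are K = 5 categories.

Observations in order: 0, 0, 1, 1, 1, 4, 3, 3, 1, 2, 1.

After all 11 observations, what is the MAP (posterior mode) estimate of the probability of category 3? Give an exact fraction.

3/20

obs 1: x=0 → posterior Dirichlet(13/3, 11/3, 8, 3, 8/3)
obs 2: x=0 → posterior Dirichlet(16/3, 11/3, 8, 3, 8/3)
obs 3: x=1 → posterior Dirichlet(16/3, 14/3, 8, 3, 8/3)
obs 4: x=1 → posterior Dirichlet(16/3, 17/3, 8, 3, 8/3)
obs 5: x=1 → posterior Dirichlet(16/3, 20/3, 8, 3, 8/3)
obs 6: x=4 → posterior Dirichlet(16/3, 20/3, 8, 3, 11/3)
obs 7: x=3 → posterior Dirichlet(16/3, 20/3, 8, 4, 11/3)
obs 8: x=3 → posterior Dirichlet(16/3, 20/3, 8, 5, 11/3)
obs 9: x=1 → posterior Dirichlet(16/3, 23/3, 8, 5, 11/3)
obs 10: x=2 → posterior Dirichlet(16/3, 23/3, 9, 5, 11/3)
obs 11: x=1 → posterior Dirichlet(16/3, 26/3, 9, 5, 11/3)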